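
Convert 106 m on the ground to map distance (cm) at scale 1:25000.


map_cm = 106 * 100 / 25000 = 0.424 cm ≈ 0.42 cm

0.42 cm


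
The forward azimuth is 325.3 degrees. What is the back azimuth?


back azimuth = (325.3 + 180) mod 360 = 145.3 degrees

145.3 degrees


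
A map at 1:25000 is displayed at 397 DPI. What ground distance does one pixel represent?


pixel_cm = 2.54 / 397 ≈ 0.006398 cm
ground = pixel_cm * 25000 / 100 = 2.54 * 25000 / (397 * 100) = 63500 / 39700 ≈ 1.6 m

1.6 m


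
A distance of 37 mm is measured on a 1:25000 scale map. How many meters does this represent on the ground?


ground = 37 mm * 25000 / 1000 = 925.0 m

925.0 m


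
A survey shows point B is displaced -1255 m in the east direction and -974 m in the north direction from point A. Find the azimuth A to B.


az = atan2(-1255, -974) = -127.8 deg
adjusted to 0-360: 232.2 degrees

232.2 degrees


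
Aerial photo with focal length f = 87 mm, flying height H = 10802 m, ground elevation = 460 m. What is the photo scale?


scale = f / (H - h) = 87 mm / 10342 m = 87 / 10342000 = 1:118874

1:118874


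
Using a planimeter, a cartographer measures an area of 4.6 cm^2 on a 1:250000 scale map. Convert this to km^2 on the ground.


ground_area = 4.6 * (250000/100)^2 = 28750000.0 m^2 = 28.75 km^2

28.75 km^2


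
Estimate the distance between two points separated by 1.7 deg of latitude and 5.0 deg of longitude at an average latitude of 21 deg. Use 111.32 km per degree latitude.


dlat_km = 1.7 * 111.32 = 189.244
dlon_km = 5.0 * 111.32 * cos(21) ≈ 519.631
dist = sqrt(189.244^2 + 519.631^2) ≈ 553.0 km

553.0 km


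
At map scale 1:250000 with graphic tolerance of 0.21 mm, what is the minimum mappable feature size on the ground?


ground = 0.21 mm * 250000 / 1000 = 52.5 m

52.5 m


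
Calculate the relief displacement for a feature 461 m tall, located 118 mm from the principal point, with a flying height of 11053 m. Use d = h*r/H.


d = h * r / H = 461 * 118 / 11053 = 4.92 mm

4.92 mm


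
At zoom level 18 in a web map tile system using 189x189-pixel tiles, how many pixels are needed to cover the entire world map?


tiles per axis = 2^18 = 262144
total tiles = 262144^2 = 68719476736
pixels per axis = 262144 * 189 = 49545216
total pixels = 49545216^2 = 2454728428486656

2454728428486656 pixels


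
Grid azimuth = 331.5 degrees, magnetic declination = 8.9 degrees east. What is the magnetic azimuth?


magnetic azimuth = grid azimuth - declination (east +ve)
mag_az = 331.5 - 8.9 = 322.6 degrees

322.6 degrees


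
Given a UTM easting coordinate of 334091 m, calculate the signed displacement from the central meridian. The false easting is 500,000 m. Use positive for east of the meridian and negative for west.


displacement = 334091 - 500000 = -165909 m

-165909 m


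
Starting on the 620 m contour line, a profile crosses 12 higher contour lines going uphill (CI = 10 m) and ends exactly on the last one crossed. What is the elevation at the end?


elevation = 620 + 12 * 10 = 740 m

740 m


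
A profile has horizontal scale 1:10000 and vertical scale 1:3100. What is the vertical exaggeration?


VE = horizontal_scale / vertical_scale = 10000 / 3100 ≈ 3.2

3.2x


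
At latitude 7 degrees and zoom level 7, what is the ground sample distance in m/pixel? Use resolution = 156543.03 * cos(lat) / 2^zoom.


res = 156543.03 * cos(7) / 2^7 = 156543.03 * 0.99254615 / 128 = 1213.88 m/pixel

1213.88 m/pixel


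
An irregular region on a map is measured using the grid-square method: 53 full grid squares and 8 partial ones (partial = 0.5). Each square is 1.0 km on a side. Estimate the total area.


effective squares = 53 + 8 * 0.5 = 57.0
area = 57.0 * 1.0 = 57.0 km^2

57.0 km^2


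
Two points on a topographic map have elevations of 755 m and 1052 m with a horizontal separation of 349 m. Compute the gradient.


gradient = (1052 - 755) / 349 = 297 / 349 = 0.851

0.851


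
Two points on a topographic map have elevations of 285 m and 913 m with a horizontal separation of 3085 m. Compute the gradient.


gradient = (913 - 285) / 3085 = 628 / 3085 = 0.2036

0.2036


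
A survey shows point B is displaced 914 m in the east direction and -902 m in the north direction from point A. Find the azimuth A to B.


az = atan2(914, -902) = 134.6 deg
adjusted to 0-360: 134.6 degrees

134.6 degrees


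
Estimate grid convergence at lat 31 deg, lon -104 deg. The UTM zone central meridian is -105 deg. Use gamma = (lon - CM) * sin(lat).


gamma = (-104 - -105) * sin(31) = 1 * 0.515038 = 0.515 degrees

0.515 degrees


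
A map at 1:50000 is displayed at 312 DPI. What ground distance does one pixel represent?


pixel_cm = 2.54 / 312 ≈ 0.008141 cm
ground = pixel_cm * 50000 / 100 = 2.54 * 50000 / (312 * 100) = 127000 / 31200 ≈ 4.07 m

4.07 m


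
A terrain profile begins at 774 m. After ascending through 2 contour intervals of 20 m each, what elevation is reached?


elevation = 774 + 2 * 20 = 814 m

814 m


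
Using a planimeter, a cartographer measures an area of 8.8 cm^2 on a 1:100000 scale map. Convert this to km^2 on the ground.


ground_area = 8.8 * (100000/100)^2 = 8800000.0 m^2 = 8.8 km^2

8.8 km^2


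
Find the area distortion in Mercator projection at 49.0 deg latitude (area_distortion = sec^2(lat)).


area_distortion = 1/cos^2(49.0) = 2.323

2.323


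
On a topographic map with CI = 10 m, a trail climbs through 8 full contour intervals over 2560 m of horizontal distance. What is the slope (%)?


elevation change = 8 * 10 = 80 m
slope = 80 / 2560 * 100 = 3.1%

3.1%


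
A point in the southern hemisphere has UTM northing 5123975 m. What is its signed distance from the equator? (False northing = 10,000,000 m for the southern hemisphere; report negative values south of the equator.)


For southern: actual = 5123975 - 10000000 = -4876025 m

-4876025 m


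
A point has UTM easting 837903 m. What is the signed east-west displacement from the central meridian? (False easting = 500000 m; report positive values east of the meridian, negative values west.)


displacement = 837903 - 500000 = 337903 m

337903 m


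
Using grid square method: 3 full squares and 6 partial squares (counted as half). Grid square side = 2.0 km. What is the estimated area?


effective squares = 3 + 6 * 0.5 = 6.0
area = 6.0 * 4.0 = 24.0 km^2

24.0 km^2


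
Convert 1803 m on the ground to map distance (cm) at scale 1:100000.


map_cm = 1803 * 100 / 100000 = 1.803 cm ≈ 1.8 cm

1.8 cm


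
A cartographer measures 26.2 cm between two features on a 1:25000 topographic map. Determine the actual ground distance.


ground = 26.2 cm * 25000 / 100 = 6550.0 m = 6.55 km

6.55 km


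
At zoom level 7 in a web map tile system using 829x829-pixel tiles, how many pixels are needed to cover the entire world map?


tiles per axis = 2^7 = 128
total tiles = 128^2 = 16384
pixels per axis = 128 * 829 = 106112
total pixels = 106112^2 = 11259756544

11259756544 pixels


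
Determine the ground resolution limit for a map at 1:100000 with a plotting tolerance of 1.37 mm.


ground = 1.37 mm * 100000 / 1000 = 137.0 m

137.0 m


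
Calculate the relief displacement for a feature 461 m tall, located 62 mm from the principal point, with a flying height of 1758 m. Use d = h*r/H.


d = h * r / H = 461 * 62 / 1758 = 16.26 mm

16.26 mm


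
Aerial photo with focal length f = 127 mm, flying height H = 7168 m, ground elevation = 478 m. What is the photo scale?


scale = f / (H - h) = 127 mm / 6690 m = 127 / 6690000 = 1:52677

1:52677


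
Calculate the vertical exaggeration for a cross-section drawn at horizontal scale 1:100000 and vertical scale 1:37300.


VE = horizontal_scale / vertical_scale = 100000 / 37300 ≈ 2.7

2.7x


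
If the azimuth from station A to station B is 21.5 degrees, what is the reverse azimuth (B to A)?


back azimuth = (21.5 + 180) mod 360 = 201.5 degrees

201.5 degrees


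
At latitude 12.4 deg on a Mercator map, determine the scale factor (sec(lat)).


SF = 1 / cos(12.4) = 1 / 0.976672 = 1.024

1.024


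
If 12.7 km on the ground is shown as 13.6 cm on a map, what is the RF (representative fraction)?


ground = 12.7 km = 1270000 cm; RF denominator = ground / map = 1270000 / 13.6 ≈ 93382; RF = 1:93382

1:93382


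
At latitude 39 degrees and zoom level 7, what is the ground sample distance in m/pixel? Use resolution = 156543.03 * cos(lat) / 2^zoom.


res = 156543.03 * cos(39) / 2^7 = 156543.03 * 0.77714596 / 128 = 950.44 m/pixel

950.44 m/pixel


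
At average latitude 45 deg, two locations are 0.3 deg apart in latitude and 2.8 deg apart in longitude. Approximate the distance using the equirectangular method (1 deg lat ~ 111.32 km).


dlat_km = 0.3 * 111.32 = 33.396
dlon_km = 2.8 * 111.32 * cos(45) ≈ 220.402
dist = sqrt(33.396^2 + 220.402^2) ≈ 222.9 km

222.9 km


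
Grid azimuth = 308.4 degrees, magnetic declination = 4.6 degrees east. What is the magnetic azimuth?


magnetic azimuth = grid azimuth - declination (east +ve)
mag_az = 308.4 - 4.6 = 303.8 degrees

303.8 degrees


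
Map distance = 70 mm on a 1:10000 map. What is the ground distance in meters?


ground = 70 mm * 10000 / 1000 = 700.0 m

700.0 m


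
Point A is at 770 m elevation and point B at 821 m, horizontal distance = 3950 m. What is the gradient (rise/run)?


gradient = (821 - 770) / 3950 = 51 / 3950 = 0.0129

0.0129


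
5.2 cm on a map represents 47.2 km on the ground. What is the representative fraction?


ground = 47.2 km = 4720000 cm; RF denominator = ground / map = 4720000 / 5.2 ≈ 907692; RF = 1:907692

1:907692


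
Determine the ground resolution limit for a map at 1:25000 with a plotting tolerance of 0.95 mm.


ground = 0.95 mm * 25000 / 1000 = 23.75 m

23.75 m


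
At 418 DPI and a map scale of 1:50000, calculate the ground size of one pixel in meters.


pixel_cm = 2.54 / 418 ≈ 0.006077 cm
ground = pixel_cm * 50000 / 100 = 2.54 * 50000 / (418 * 100) = 127000 / 41800 ≈ 3.04 m

3.04 m


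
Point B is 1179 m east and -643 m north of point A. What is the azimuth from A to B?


az = atan2(1179, -643) = 118.6 deg
adjusted to 0-360: 118.6 degrees

118.6 degrees


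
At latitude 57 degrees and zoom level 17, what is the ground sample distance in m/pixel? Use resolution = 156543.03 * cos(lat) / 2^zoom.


res = 156543.03 * cos(57) / 2^17 = 156543.03 * 0.54463904 / 131072 = 0.65 m/pixel

0.65 m/pixel


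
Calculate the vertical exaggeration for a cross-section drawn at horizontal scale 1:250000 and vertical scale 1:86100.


VE = horizontal_scale / vertical_scale = 250000 / 86100 ≈ 2.9

2.9x


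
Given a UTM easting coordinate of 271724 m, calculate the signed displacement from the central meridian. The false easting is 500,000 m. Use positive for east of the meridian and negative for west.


displacement = 271724 - 500000 = -228276 m

-228276 m


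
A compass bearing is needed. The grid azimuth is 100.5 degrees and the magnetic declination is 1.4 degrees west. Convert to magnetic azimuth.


magnetic azimuth = grid azimuth - declination (east +ve)
mag_az = 100.5 - -1.4 = 101.9 degrees

101.9 degrees


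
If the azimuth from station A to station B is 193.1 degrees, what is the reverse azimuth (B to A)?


back azimuth = (193.1 + 180) mod 360 = 13.1 degrees

13.1 degrees


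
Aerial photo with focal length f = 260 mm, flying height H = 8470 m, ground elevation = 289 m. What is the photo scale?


scale = f / (H - h) = 260 mm / 8181 m = 260 / 8181000 = 1:31465

1:31465


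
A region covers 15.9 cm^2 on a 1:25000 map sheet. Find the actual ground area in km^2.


ground_area = 15.9 * (25000/100)^2 = 993750.0 m^2 = 0.99375 km^2 ≈ 0.994 km^2

0.994 km^2


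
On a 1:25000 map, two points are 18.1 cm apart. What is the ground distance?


ground = 18.1 cm * 25000 / 100 = 4525.0 m = 4.525 km

4.525 km


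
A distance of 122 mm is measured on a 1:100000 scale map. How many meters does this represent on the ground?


ground = 122 mm * 100000 / 1000 = 12200.0 m

12200.0 m


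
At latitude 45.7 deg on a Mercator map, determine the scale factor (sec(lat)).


SF = 1 / cos(45.7) = 1 / 0.698415 = 1.432

1.432


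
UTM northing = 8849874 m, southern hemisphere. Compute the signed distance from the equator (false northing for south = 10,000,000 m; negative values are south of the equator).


For southern: actual = 8849874 - 10000000 = -1150126 m

-1150126 m


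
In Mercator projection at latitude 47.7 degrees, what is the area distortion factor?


area_distortion = 1/cos^2(47.7) = 2.208

2.208


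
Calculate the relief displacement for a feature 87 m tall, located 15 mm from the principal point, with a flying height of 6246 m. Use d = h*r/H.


d = h * r / H = 87 * 15 / 6246 = 0.21 mm

0.21 mm


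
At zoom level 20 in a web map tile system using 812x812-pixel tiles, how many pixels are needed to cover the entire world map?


tiles per axis = 2^20 = 1048576
total tiles = 1048576^2 = 1099511627776
pixels per axis = 1048576 * 812 = 851443712
total pixels = 851443712^2 = 724956394704338944

724956394704338944 pixels


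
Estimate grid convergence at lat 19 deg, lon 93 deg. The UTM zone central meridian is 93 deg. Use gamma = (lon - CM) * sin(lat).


gamma = (93 - 93) * sin(19) = 0 * 0.325568 = 0.0 degrees

0.0 degrees


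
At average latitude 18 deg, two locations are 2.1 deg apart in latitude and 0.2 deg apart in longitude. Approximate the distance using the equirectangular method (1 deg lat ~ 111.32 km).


dlat_km = 2.1 * 111.32 = 233.772
dlon_km = 0.2 * 111.32 * cos(18) ≈ 21.174
dist = sqrt(233.772^2 + 21.174^2) ≈ 234.7 km

234.7 km


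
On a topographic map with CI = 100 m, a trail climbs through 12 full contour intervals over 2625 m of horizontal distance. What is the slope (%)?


elevation change = 12 * 100 = 1200 m
slope = 1200 / 2625 * 100 = 45.7%

45.7%


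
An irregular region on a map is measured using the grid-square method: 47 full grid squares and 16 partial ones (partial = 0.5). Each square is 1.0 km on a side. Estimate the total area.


effective squares = 47 + 16 * 0.5 = 55.0
area = 55.0 * 1.0 = 55.0 km^2

55.0 km^2


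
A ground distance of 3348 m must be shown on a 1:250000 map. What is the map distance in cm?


map_cm = 3348 * 100 / 250000 = 1.3392 cm ≈ 1.34 cm

1.34 cm


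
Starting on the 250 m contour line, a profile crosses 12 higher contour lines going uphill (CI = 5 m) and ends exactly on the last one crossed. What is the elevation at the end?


elevation = 250 + 12 * 5 = 310 m

310 m


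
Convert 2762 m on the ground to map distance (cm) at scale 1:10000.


map_cm = 2762 * 100 / 10000 = 27.62 cm

27.62 cm


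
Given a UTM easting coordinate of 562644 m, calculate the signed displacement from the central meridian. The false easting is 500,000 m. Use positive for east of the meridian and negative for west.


displacement = 562644 - 500000 = 62644 m

62644 m


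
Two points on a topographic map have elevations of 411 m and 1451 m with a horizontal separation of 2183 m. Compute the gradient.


gradient = (1451 - 411) / 2183 = 1040 / 2183 = 0.4764

0.4764


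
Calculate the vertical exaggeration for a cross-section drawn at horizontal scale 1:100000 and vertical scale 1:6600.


VE = horizontal_scale / vertical_scale = 100000 / 6600 ≈ 15.2

15.2x


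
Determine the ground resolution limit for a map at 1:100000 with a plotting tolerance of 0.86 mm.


ground = 0.86 mm * 100000 / 1000 = 86.0 m

86.0 m


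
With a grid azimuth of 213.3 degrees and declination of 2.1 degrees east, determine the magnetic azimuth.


magnetic azimuth = grid azimuth - declination (east +ve)
mag_az = 213.3 - 2.1 = 211.2 degrees

211.2 degrees


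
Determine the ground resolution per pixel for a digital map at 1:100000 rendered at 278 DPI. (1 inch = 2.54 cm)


pixel_cm = 2.54 / 278 ≈ 0.009137 cm
ground = pixel_cm * 100000 / 100 = 2.54 * 100000 / (278 * 100) = 254000 / 27800 ≈ 9.14 m

9.14 m


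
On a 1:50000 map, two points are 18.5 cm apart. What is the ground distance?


ground = 18.5 cm * 50000 / 100 = 9250.0 m = 9.25 km

9.25 km


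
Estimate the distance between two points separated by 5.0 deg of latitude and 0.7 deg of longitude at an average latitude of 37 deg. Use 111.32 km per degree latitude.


dlat_km = 5.0 * 111.32 = 556.6
dlon_km = 0.7 * 111.32 * cos(37) ≈ 62.233
dist = sqrt(556.6^2 + 62.233^2) ≈ 560.1 km

560.1 km


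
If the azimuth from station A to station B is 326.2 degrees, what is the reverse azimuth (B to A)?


back azimuth = (326.2 + 180) mod 360 = 146.2 degrees

146.2 degrees


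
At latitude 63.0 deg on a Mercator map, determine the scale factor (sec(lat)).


SF = 1 / cos(63.0) = 1 / 0.45399 = 2.203

2.203


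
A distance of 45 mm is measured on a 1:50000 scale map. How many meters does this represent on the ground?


ground = 45 mm * 50000 / 1000 = 2250.0 m

2250.0 m


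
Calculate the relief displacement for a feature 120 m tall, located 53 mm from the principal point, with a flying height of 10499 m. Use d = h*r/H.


d = h * r / H = 120 * 53 / 10499 = 0.61 mm

0.61 mm


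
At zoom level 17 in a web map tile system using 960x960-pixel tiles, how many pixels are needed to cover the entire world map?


tiles per axis = 2^17 = 131072
total tiles = 131072^2 = 17179869184
pixels per axis = 131072 * 960 = 125829120
total pixels = 125829120^2 = 15832967439974400

15832967439974400 pixels


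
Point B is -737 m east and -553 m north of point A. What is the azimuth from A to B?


az = atan2(-737, -553) = -126.9 deg
adjusted to 0-360: 233.1 degrees

233.1 degrees


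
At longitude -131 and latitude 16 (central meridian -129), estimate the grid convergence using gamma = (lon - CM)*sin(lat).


gamma = (-131 - -129) * sin(16) = -2 * 0.275637 = -0.551 degrees

-0.551 degrees


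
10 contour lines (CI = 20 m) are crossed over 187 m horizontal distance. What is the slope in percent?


elevation change = 10 * 20 = 200 m
slope = 200 / 187 * 100 = 107.0%

107.0%


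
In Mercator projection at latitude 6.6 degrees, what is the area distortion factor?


area_distortion = 1/cos^2(6.6) = 1.013

1.013


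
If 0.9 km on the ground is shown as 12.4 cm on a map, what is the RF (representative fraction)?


ground = 0.9 km = 90000 cm; RF denominator = ground / map = 90000 / 12.4 ≈ 7258; RF = 1:7258

1:7258


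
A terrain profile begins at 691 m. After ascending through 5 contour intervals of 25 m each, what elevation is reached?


elevation = 691 + 5 * 25 = 816 m

816 m


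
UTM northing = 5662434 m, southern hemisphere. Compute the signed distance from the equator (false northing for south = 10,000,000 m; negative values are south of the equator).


For southern: actual = 5662434 - 10000000 = -4337566 m

-4337566 m


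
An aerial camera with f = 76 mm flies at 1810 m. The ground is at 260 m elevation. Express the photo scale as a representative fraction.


scale = f / (H - h) = 76 mm / 1550 m = 76 / 1550000 = 1:20395

1:20395


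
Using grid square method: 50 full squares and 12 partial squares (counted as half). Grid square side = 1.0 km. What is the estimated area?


effective squares = 50 + 12 * 0.5 = 56.0
area = 56.0 * 1.0 = 56.0 km^2

56.0 km^2


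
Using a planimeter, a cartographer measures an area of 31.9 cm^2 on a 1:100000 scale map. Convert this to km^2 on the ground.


ground_area = 31.9 * (100000/100)^2 = 31900000.0 m^2 = 31.9 km^2

31.9 km^2


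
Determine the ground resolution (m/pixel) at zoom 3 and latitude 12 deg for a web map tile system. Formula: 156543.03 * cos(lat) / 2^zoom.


res = 156543.03 * cos(12) / 2^3 = 156543.03 * 0.9781476 / 8 = 19140.27 m/pixel

19140.27 m/pixel


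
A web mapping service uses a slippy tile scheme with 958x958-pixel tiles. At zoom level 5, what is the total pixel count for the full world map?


tiles per axis = 2^5 = 32
total tiles = 32^2 = 1024
pixels per axis = 32 * 958 = 30656
total pixels = 30656^2 = 939790336

939790336 pixels


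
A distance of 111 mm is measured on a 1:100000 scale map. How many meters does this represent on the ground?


ground = 111 mm * 100000 / 1000 = 11100.0 m

11100.0 m


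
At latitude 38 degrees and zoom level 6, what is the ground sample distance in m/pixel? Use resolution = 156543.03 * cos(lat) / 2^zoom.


res = 156543.03 * cos(38) / 2^6 = 156543.03 * 0.78801075 / 64 = 1927.46 m/pixel

1927.46 m/pixel


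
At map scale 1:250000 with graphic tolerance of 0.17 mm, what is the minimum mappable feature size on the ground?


ground = 0.17 mm * 250000 / 1000 = 42.5 m

42.5 m


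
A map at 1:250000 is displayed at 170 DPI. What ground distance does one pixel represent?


pixel_cm = 2.54 / 170 ≈ 0.014941 cm
ground = pixel_cm * 250000 / 100 = 2.54 * 250000 / (170 * 100) = 635000 / 17000 ≈ 37.35 m

37.35 m


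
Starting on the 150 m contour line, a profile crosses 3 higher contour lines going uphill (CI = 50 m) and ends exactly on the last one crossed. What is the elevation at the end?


elevation = 150 + 3 * 50 = 300 m

300 m


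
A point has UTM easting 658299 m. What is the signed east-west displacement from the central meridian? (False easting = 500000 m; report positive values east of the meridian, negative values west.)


displacement = 658299 - 500000 = 158299 m

158299 m


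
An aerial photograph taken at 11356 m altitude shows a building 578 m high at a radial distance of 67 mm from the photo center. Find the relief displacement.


d = h * r / H = 578 * 67 / 11356 = 3.41 mm

3.41 mm


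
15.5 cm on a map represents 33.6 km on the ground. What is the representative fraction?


ground = 33.6 km = 3360000 cm; RF denominator = ground / map = 3360000 / 15.5 ≈ 216774; RF = 1:216774

1:216774


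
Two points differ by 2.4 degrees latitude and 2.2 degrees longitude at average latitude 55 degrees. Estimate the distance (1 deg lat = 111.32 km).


dlat_km = 2.4 * 111.32 = 267.168
dlon_km = 2.2 * 111.32 * cos(55) ≈ 140.471
dist = sqrt(267.168^2 + 140.471^2) ≈ 301.8 km

301.8 km


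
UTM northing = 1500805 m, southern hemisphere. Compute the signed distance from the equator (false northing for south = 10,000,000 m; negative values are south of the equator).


For southern: actual = 1500805 - 10000000 = -8499195 m

-8499195 m


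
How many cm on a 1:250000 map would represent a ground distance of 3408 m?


map_cm = 3408 * 100 / 250000 = 1.3632 cm ≈ 1.36 cm

1.36 cm


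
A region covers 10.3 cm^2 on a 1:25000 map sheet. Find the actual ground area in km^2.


ground_area = 10.3 * (25000/100)^2 = 643750.0 m^2 = 0.64375 km^2 ≈ 0.644 km^2

0.644 km^2


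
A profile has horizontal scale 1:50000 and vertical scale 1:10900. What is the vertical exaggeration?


VE = horizontal_scale / vertical_scale = 50000 / 10900 ≈ 4.6

4.6x


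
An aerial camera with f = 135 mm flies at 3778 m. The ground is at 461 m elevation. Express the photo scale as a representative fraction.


scale = f / (H - h) = 135 mm / 3317 m = 135 / 3317000 = 1:24570

1:24570


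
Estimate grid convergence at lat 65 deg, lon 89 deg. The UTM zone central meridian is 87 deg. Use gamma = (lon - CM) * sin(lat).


gamma = (89 - 87) * sin(65) = 2 * 0.906308 = 1.813 degrees

1.813 degrees


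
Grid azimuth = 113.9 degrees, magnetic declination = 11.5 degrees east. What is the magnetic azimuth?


magnetic azimuth = grid azimuth - declination (east +ve)
mag_az = 113.9 - 11.5 = 102.4 degrees

102.4 degrees


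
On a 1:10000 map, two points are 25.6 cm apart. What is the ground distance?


ground = 25.6 cm * 10000 / 100 = 2560.0 m = 2.56 km

2.56 km


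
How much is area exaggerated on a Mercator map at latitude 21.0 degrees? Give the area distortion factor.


area_distortion = 1/cos^2(21.0) = 1.147

1.147


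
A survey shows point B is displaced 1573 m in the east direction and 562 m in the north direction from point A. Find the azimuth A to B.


az = atan2(1573, 562) = 70.3 deg
adjusted to 0-360: 70.3 degrees

70.3 degrees


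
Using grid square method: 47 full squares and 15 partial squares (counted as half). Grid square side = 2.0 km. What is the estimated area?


effective squares = 47 + 15 * 0.5 = 54.5
area = 54.5 * 4.0 = 218.0 km^2

218.0 km^2


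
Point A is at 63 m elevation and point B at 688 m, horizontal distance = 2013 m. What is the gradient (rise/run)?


gradient = (688 - 63) / 2013 = 625 / 2013 = 0.3105

0.3105


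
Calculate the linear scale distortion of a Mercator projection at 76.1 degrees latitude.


SF = 1 / cos(76.1) = 1 / 0.240228 = 4.163

4.163


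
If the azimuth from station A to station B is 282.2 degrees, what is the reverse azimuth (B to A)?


back azimuth = (282.2 + 180) mod 360 = 102.2 degrees

102.2 degrees


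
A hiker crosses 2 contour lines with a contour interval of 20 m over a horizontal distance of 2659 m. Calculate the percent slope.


elevation change = 2 * 20 = 40 m
slope = 40 / 2659 * 100 = 1.5%

1.5%


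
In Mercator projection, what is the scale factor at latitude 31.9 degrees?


SF = 1 / cos(31.9) = 1 / 0.848972 = 1.178

1.178


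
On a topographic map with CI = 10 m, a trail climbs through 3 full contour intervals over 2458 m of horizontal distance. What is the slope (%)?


elevation change = 3 * 10 = 30 m
slope = 30 / 2458 * 100 = 1.2%

1.2%


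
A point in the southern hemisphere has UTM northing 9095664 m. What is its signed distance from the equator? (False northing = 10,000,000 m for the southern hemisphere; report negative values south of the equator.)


For southern: actual = 9095664 - 10000000 = -904336 m

-904336 m


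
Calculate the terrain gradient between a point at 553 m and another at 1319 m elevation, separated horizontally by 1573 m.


gradient = (1319 - 553) / 1573 = 766 / 1573 = 0.487

0.487


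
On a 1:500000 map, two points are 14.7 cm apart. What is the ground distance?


ground = 14.7 cm * 500000 / 100 = 73500.0 m = 73.5 km

73.5 km


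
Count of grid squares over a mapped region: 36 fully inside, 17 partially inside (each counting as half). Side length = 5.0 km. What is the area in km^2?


effective squares = 36 + 17 * 0.5 = 44.5
area = 44.5 * 25.0 = 1112.5 km^2

1112.5 km^2


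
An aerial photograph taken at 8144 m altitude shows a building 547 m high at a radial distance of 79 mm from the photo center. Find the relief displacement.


d = h * r / H = 547 * 79 / 8144 = 5.31 mm

5.31 mm


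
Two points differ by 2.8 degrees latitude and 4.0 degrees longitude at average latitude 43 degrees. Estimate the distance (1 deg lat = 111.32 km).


dlat_km = 2.8 * 111.32 = 311.696
dlon_km = 4.0 * 111.32 * cos(43) ≈ 325.657
dist = sqrt(311.696^2 + 325.657^2) ≈ 450.8 km

450.8 km


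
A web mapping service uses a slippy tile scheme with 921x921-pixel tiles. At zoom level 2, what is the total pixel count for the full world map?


tiles per axis = 2^2 = 4
total tiles = 4^2 = 16
pixels per axis = 4 * 921 = 3684
total pixels = 3684^2 = 13571856

13571856 pixels


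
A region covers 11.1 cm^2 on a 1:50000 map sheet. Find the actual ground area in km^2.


ground_area = 11.1 * (50000/100)^2 = 2775000.0 m^2 = 2.775 km^2

2.775 km^2


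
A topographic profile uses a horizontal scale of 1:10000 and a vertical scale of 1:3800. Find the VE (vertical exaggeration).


VE = horizontal_scale / vertical_scale = 10000 / 3800 ≈ 2.6

2.6x


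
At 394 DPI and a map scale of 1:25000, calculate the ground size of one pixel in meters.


pixel_cm = 2.54 / 394 ≈ 0.006447 cm
ground = pixel_cm * 25000 / 100 = 2.54 * 25000 / (394 * 100) = 63500 / 39400 ≈ 1.61 m

1.61 m


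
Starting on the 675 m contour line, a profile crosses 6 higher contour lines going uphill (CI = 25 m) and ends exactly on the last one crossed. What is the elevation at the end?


elevation = 675 + 6 * 25 = 825 m

825 m


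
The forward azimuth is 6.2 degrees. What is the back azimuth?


back azimuth = (6.2 + 180) mod 360 = 186.2 degrees

186.2 degrees


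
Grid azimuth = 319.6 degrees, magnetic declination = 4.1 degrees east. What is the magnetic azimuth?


magnetic azimuth = grid azimuth - declination (east +ve)
mag_az = 319.6 - 4.1 = 315.5 degrees

315.5 degrees


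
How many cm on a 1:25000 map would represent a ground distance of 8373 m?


map_cm = 8373 * 100 / 25000 = 33.492 cm ≈ 33.49 cm

33.49 cm


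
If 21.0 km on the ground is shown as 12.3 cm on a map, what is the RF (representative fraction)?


ground = 21.0 km = 2100000 cm; RF denominator = ground / map = 2100000 / 12.3 ≈ 170732; RF = 1:170732

1:170732


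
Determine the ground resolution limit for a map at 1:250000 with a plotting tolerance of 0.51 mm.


ground = 0.51 mm * 250000 / 1000 = 127.5 m

127.5 m


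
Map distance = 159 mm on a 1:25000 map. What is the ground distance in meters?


ground = 159 mm * 25000 / 1000 = 3975.0 m

3975.0 m


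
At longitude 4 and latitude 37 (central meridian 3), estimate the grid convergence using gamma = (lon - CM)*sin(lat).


gamma = (4 - 3) * sin(37) = 1 * 0.601815 = 0.602 degrees

0.602 degrees


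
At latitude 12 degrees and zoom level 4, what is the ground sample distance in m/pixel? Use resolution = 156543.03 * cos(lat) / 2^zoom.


res = 156543.03 * cos(12) / 2^4 = 156543.03 * 0.9781476 / 16 = 9570.14 m/pixel

9570.14 m/pixel


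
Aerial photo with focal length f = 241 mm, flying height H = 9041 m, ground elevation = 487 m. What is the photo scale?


scale = f / (H - h) = 241 mm / 8554 m = 241 / 8554000 = 1:35494

1:35494


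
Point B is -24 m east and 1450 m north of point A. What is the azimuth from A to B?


az = atan2(-24, 1450) = -0.9 deg
adjusted to 0-360: 359.1 degrees

359.1 degrees


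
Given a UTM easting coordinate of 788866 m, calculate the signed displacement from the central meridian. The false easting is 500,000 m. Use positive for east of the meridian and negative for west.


displacement = 788866 - 500000 = 288866 m

288866 m


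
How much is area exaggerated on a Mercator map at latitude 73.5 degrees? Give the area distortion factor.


area_distortion = 1/cos^2(73.5) = 12.397

12.397


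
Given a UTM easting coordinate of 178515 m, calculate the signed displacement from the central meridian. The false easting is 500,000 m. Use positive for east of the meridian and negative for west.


displacement = 178515 - 500000 = -321485 m

-321485 m


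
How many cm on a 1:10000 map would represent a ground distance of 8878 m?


map_cm = 8878 * 100 / 10000 = 88.78 cm

88.78 cm


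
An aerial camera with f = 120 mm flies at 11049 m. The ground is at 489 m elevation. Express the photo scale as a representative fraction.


scale = f / (H - h) = 120 mm / 10560 m = 120 / 10560000 = 1:88000

1:88000


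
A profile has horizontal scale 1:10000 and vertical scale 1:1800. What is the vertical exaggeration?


VE = horizontal_scale / vertical_scale = 10000 / 1800 ≈ 5.6

5.6x


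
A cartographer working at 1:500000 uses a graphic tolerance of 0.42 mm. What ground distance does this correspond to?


ground = 0.42 mm * 500000 / 1000 = 210.0 m

210.0 m


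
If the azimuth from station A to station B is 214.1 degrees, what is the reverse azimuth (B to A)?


back azimuth = (214.1 + 180) mod 360 = 34.1 degrees

34.1 degrees


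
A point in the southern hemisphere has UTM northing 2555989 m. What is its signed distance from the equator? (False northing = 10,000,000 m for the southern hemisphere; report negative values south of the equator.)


For southern: actual = 2555989 - 10000000 = -7444011 m

-7444011 m


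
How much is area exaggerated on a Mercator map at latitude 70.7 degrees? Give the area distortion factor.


area_distortion = 1/cos^2(70.7) = 9.154

9.154


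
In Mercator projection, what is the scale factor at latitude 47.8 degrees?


SF = 1 / cos(47.8) = 1 / 0.671721 = 1.489

1.489


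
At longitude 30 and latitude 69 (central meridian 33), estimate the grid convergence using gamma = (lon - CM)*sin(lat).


gamma = (30 - 33) * sin(69) = -3 * 0.93358 = -2.801 degrees

-2.801 degrees


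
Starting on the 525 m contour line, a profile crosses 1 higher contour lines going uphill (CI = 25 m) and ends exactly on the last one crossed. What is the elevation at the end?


elevation = 525 + 1 * 25 = 550 m

550 m


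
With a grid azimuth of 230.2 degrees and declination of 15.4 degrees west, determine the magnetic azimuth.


magnetic azimuth = grid azimuth - declination (east +ve)
mag_az = 230.2 - -15.4 = 245.6 degrees

245.6 degrees


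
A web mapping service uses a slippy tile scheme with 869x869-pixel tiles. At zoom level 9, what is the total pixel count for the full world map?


tiles per axis = 2^9 = 512
total tiles = 512^2 = 262144
pixels per axis = 512 * 869 = 444928
total pixels = 444928^2 = 197960925184

197960925184 pixels


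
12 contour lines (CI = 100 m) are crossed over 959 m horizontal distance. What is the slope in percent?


elevation change = 12 * 100 = 1200 m
slope = 1200 / 959 * 100 = 125.1%

125.1%


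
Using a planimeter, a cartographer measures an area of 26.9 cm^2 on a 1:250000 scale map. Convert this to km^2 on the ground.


ground_area = 26.9 * (250000/100)^2 = 168125000.0 m^2 = 168.125 km^2

168.125 km^2


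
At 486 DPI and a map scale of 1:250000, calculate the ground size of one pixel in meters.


pixel_cm = 2.54 / 486 ≈ 0.005226 cm
ground = pixel_cm * 250000 / 100 = 2.54 * 250000 / (486 * 100) = 635000 / 48600 ≈ 13.07 m

13.07 m


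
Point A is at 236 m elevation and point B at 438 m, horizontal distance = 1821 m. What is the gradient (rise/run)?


gradient = (438 - 236) / 1821 = 202 / 1821 = 0.1109

0.1109


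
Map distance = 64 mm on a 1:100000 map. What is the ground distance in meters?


ground = 64 mm * 100000 / 1000 = 6400.0 m

6400.0 m


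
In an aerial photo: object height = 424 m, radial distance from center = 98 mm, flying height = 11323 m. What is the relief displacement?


d = h * r / H = 424 * 98 / 11323 = 3.67 mm

3.67 mm


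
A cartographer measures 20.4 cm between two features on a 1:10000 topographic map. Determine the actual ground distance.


ground = 20.4 cm * 10000 / 100 = 2040.0 m = 2.04 km

2.04 km


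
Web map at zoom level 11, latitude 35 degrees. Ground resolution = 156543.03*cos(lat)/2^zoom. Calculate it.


res = 156543.03 * cos(35) / 2^11 = 156543.03 * 0.81915204 / 2048 = 62.61 m/pixel

62.61 m/pixel


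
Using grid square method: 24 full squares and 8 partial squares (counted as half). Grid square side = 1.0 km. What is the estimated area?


effective squares = 24 + 8 * 0.5 = 28.0
area = 28.0 * 1.0 = 28.0 km^2

28.0 km^2


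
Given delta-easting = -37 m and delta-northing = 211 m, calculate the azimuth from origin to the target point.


az = atan2(-37, 211) = -9.9 deg
adjusted to 0-360: 350.1 degrees

350.1 degrees


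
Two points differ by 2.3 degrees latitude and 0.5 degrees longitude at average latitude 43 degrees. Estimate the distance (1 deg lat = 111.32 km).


dlat_km = 2.3 * 111.32 = 256.036
dlon_km = 0.5 * 111.32 * cos(43) ≈ 40.707
dist = sqrt(256.036^2 + 40.707^2) ≈ 259.3 km

259.3 km


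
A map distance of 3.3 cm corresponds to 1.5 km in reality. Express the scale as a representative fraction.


ground = 1.5 km = 150000 cm; RF denominator = ground / map = 150000 / 3.3 ≈ 45455; RF = 1:45455

1:45455


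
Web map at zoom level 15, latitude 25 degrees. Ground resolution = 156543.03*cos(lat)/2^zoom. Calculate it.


res = 156543.03 * cos(25) / 2^15 = 156543.03 * 0.90630779 / 32768 = 4.33 m/pixel

4.33 m/pixel


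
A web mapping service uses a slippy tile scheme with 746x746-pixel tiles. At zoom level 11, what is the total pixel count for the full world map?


tiles per axis = 2^11 = 2048
total tiles = 2048^2 = 4194304
pixels per axis = 2048 * 746 = 1527808
total pixels = 1527808^2 = 2334197284864

2334197284864 pixels


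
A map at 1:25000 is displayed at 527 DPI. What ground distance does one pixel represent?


pixel_cm = 2.54 / 527 ≈ 0.00482 cm
ground = pixel_cm * 25000 / 100 = 2.54 * 25000 / (527 * 100) = 63500 / 52700 ≈ 1.2 m

1.2 m


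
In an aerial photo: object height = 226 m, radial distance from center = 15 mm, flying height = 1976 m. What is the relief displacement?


d = h * r / H = 226 * 15 / 1976 = 1.72 mm

1.72 mm


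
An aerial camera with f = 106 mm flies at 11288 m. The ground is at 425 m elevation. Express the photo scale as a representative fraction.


scale = f / (H - h) = 106 mm / 10863 m = 106 / 10863000 = 1:102481

1:102481


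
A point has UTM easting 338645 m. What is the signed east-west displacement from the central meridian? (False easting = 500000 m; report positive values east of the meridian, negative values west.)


displacement = 338645 - 500000 = -161355 m

-161355 m


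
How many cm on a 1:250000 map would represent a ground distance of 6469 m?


map_cm = 6469 * 100 / 250000 = 2.5876 cm ≈ 2.59 cm

2.59 cm


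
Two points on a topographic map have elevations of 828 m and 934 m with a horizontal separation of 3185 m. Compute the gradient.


gradient = (934 - 828) / 3185 = 106 / 3185 = 0.0333

0.0333


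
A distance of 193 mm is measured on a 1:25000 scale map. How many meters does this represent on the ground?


ground = 193 mm * 25000 / 1000 = 4825.0 m

4825.0 m


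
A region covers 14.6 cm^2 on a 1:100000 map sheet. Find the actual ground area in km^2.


ground_area = 14.6 * (100000/100)^2 = 14600000.0 m^2 = 14.6 km^2

14.6 km^2


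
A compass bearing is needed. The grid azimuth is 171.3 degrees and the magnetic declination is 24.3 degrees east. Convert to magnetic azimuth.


magnetic azimuth = grid azimuth - declination (east +ve)
mag_az = 171.3 - 24.3 = 147.0 degrees

147.0 degrees


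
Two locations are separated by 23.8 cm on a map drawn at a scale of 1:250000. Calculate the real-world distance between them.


ground = 23.8 cm * 250000 / 100 = 59500.0 m = 59.5 km

59.5 km


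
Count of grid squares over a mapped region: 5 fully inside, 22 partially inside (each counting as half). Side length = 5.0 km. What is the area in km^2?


effective squares = 5 + 22 * 0.5 = 16.0
area = 16.0 * 25.0 = 400.0 km^2

400.0 km^2


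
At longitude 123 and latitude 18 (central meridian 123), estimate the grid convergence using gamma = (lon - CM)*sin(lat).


gamma = (123 - 123) * sin(18) = 0 * 0.309017 = 0.0 degrees

0.0 degrees


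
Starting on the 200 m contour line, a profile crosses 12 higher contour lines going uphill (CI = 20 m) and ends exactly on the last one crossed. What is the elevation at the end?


elevation = 200 + 12 * 20 = 440 m

440 m


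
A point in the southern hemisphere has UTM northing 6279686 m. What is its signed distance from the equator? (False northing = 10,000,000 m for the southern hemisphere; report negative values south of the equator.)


For southern: actual = 6279686 - 10000000 = -3720314 m

-3720314 m


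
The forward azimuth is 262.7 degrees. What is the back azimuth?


back azimuth = (262.7 + 180) mod 360 = 82.7 degrees

82.7 degrees


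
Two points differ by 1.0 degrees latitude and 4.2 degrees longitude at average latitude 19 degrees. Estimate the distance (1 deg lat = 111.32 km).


dlat_km = 1.0 * 111.32 = 111.32
dlon_km = 4.2 * 111.32 * cos(19) ≈ 442.072
dist = sqrt(111.32^2 + 442.072^2) ≈ 455.9 km

455.9 km
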